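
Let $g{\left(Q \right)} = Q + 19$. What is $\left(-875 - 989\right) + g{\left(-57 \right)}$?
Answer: $-1902$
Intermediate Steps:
$g{\left(Q \right)} = 19 + Q$
$\left(-875 - 989\right) + g{\left(-57 \right)} = \left(-875 - 989\right) + \left(19 - 57\right) = -1864 - 38 = -1902$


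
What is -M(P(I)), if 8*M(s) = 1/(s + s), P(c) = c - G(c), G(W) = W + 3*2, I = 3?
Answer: 1/96 ≈ 0.010417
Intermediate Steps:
G(W) = 6 + W (G(W) = W + 6 = 6 + W)
P(c) = -6 (P(c) = c - (6 + c) = c + (-6 - c) = -6)
M(s) = 1/(16*s) (M(s) = 1/(8*(s + s)) = 1/(8*((2*s))) = (1/(2*s))/8 = 1/(16*s))
-M(P(I)) = -1/(16*(-6)) = -(-1)/(16*6) = -1*(-1/96) = 1/96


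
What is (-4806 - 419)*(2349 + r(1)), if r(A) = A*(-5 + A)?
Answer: -12252625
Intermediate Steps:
(-4806 - 419)*(2349 + r(1)) = (-4806 - 419)*(2349 + 1*(-5 + 1)) = -5225*(2349 + 1*(-4)) = -5225*(2349 - 4) = -5225*2345 = -12252625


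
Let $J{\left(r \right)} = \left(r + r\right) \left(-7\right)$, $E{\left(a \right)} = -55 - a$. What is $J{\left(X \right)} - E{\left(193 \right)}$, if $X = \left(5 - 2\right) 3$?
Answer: $122$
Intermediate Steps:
$X = 9$ ($X = 3 \cdot 3 = 9$)
$J{\left(r \right)} = - 14 r$ ($J{\left(r \right)} = 2 r \left(-7\right) = - 14 r$)
$J{\left(X \right)} - E{\left(193 \right)} = \left(-14\right) 9 - \left(-55 - 193\right) = -126 - \left(-55 - 193\right) = -126 - -248 = -126 + 248 = 122$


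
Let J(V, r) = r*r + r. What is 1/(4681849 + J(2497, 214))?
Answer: 1/4727859 ≈ 2.1151e-7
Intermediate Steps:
J(V, r) = r + r² (J(V, r) = r² + r = r + r²)
1/(4681849 + J(2497, 214)) = 1/(4681849 + 214*(1 + 214)) = 1/(4681849 + 214*215) = 1/(4681849 + 46010) = 1/4727859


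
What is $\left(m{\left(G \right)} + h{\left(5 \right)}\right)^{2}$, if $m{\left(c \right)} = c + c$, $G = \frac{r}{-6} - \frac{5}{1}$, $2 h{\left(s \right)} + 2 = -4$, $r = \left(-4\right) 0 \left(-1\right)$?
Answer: $169$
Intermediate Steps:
$r = 0$ ($r = 0 \left(-1\right) = 0$)
$h{\left(s \right)} = -3$ ($h{\left(s \right)} = -1 + \frac{1}{2} \left(-4\right) = -1 - 2 = -3$)
$G = -5$ ($G = \frac{0}{-6} - \frac{5}{1} = 0 \left(- \frac{1}{6}\right) - 5 = 0 - 5 = -5$)
$m{\left(c \right)} = 2 c$
$\left(m{\left(G \right)} + h{\left(5 \right)}\right)^{2} = \left(2 \left(-5\right) - 3\right)^{2} = \left(-10 - 3\right)^{2} = \left(-13\right)^{2} = 169$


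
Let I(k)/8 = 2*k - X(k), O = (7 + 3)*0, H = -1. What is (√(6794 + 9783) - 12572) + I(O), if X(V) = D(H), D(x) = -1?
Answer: -12564 + 11*√137 ≈ -12435.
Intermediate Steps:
X(V) = -1
O = 0 (O = 10*0 = 0)
I(k) = 8 + 16*k (I(k) = 8*(2*k - 1*(-1)) = 8*(2*k + 1) = 8*(1 + 2*k) = 8 + 16*k)
(√(6794 + 9783) - 12572) + I(O) = (√(6794 + 9783) - 12572) + (8 + 16*0) = (√16577 - 12572) + (8 + 0) = (11*√137 - 12572) + 8 = (-12572 + 11*√137) + 8 = -12564 + 11*√137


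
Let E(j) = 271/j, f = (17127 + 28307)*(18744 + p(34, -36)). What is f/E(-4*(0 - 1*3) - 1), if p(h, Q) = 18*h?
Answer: 9673625544/271 ≈ 3.5696e+7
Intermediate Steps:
f = 879420504 (f = (17127 + 28307)*(18744 + 18*34) = 45434*(18744 + 612) = 45434*19356 = 879420504)
f/E(-4*(0 - 1*3) - 1) = 879420504/((271/(-4*(0 - 1*3) - 1))) = 879420504/((271/(-4*(0 - 3) - 1))) = 879420504/((271/(-4*(-3) - 1))) = 879420504/((271/(12 - 1))) = 879420504/((271/11)) = 879420504/((271*(1/11))) = 879420504/(271/11) = 879420504*(11/271) = 9673625544/271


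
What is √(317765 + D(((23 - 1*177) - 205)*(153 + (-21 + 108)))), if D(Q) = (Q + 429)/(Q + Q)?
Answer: √65526296135430/14360 ≈ 563.71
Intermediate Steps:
D(Q) = (429 + Q)/(2*Q) (D(Q) = (429 + Q)/((2*Q)) = (429 + Q)*(1/(2*Q)) = (429 + Q)/(2*Q))
√(317765 + D(((23 - 1*177) - 205)*(153 + (-21 + 108)))) = √(317765 + (429 + ((23 - 1*177) - 205)*(153 + (-21 + 108)))/(2*((((23 - 1*177) - 205)*(153 + (-21 + 108)))))) = √(317765 + (429 + ((23 - 177) - 205)*(153 + 87))/(2*((((23 - 177) - 205)*(153 + 87))))) = √(317765 + (429 + (-154 - 205)*240)/(2*(((-154 - 205)*240)))) = √(317765 + (429 - 359*240)/(2*((-359*240)))) = √(317765 + (½)*(429 - 86160)/(-86160)) = √(317765 + (½)*(-1/86160)*(-85731)) = √(317765 + 28577/57440) = √(18252450177/57440) = √65526296135430/14360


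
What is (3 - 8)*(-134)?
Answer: 670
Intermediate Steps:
(3 - 8)*(-134) = -5*(-134) = 670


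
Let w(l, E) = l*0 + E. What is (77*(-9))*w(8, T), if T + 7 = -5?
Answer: 8316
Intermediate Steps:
T = -12 (T = -7 - 5 = -12)
w(l, E) = E (w(l, E) = 0 + E = E)
(77*(-9))*w(8, T) = (77*(-9))*(-12) = -693*(-12) = 8316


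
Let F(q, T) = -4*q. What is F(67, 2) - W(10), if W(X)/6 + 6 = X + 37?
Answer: -514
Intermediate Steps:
W(X) = 186 + 6*X (W(X) = -36 + 6*(X + 37) = -36 + 6*(37 + X) = -36 + (222 + 6*X) = 186 + 6*X)
F(67, 2) - W(10) = -4*67 - (186 + 6*10) = -268 - (186 + 60) = -268 - 1*246 = -268 - 246 = -514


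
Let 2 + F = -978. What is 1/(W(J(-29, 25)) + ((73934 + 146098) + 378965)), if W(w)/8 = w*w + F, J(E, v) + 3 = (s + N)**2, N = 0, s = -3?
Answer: 1/591445 ≈ 1.6908e-6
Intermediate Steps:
F = -980 (F = -2 - 978 = -980)
J(E, v) = 6 (J(E, v) = -3 + (-3 + 0)**2 = -3 + (-3)**2 = -3 + 9 = 6)
W(w) = -7840 + 8*w**2 (W(w) = 8*(w*w - 980) = 8*(w**2 - 980) = 8*(-980 + w**2) = -7840 + 8*w**2)
1/(W(J(-29, 25)) + ((73934 + 146098) + 378965)) = 1/((-7840 + 8*6**2) + ((73934 + 146098) + 378965)) = 1/((-7840 + 8*36) + (220032 + 378965)) = 1/((-7840 + 288) + 598997) = 1/(-7552 + 598997) = 1/591445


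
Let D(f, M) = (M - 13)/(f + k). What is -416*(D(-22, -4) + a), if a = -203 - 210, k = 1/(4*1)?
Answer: 14919008/87 ≈ 1.7148e+5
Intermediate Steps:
k = ¼ (k = 1/4 = ¼ ≈ 0.25000)
D(f, M) = (-13 + M)/(¼ + f) (D(f, M) = (M - 13)/(f + ¼) = (-13 + M)/(¼ + f))
a = -413
-416*(D(-22, -4) + a) = -416*(4*(-13 - 4)/(1 + 4*(-22)) - 413) = -416*(4*(-17)/(1 - 88) - 413) = -416*(4*(-17)/(-87) - 413) = -416*(4*(-1/87)*(-17) - 413) = -416*(68/87 - 413) = -416*(-35863/87) = 14919008/87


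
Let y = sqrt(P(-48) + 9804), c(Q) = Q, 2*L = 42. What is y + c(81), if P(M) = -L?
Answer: 81 + 3*sqrt(1087) ≈ 179.91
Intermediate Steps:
L = 21 (L = (1/2)*42 = 21)
P(M) = -21 (P(M) = -1*21 = -21)
y = 3*sqrt(1087) (y = sqrt(-21 + 9804) = sqrt(9783) = 3*sqrt(1087) ≈ 98.909)
y + c(81) = 3*sqrt(1087) + 81 = 81 + 3*sqrt(1087)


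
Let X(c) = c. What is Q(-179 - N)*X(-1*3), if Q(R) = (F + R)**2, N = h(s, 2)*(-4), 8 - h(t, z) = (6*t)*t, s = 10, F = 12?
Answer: -19278675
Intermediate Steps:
h(t, z) = 8 - 6*t**2 (h(t, z) = 8 - 6*t*t = 8 - 6*t**2)
N = 2368 (N = (8 - 6*10**2)*(-4) = (8 - 6*100)*(-4) = (8 - 600)*(-4) = -592*(-4) = 2368)
Q(R) = (12 + R)**2
Q(-179 - N)*X(-1*3) = (12 + (-179 - 1*2368))**2*(-1*3) = (12 + (-179 - 2368))**2*(-3) = (12 - 2547)**2*(-3) = (-2535)**2*(-3) = 6426225*(-3) = -19278675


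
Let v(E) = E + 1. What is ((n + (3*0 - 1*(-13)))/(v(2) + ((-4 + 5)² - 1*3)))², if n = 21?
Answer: 1156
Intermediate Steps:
v(E) = 1 + E
((n + (3*0 - 1*(-13)))/(v(2) + ((-4 + 5)² - 1*3)))² = ((21 + (3*0 - 1*(-13)))/((1 + 2) + ((-4 + 5)² - 1*3)))² = ((21 + (0 + 13))/(3 + (1² - 3)))² = ((21 + 13)/(3 + (1 - 3)))² = (34/(3 - 2))² = (34/1)² = (34*1)² = 34² = 1156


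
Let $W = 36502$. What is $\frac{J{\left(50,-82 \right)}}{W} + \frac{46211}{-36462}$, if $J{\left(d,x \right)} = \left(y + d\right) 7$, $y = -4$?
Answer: $- \frac{837526579}{665467962} \approx -1.2586$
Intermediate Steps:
$J{\left(d,x \right)} = -28 + 7 d$ ($J{\left(d,x \right)} = \left(-4 + d\right) 7 = -28 + 7 d$)
$\frac{J{\left(50,-82 \right)}}{W} + \frac{46211}{-36462} = \frac{-28 + 7 \cdot 50}{36502} + \frac{46211}{-36462} = \left(-28 + 350\right) \frac{1}{36502} + 46211 \left(- \frac{1}{36462}\right) = 322 \cdot \frac{1}{36502} - \frac{46211}{36462} = \frac{161}{18251} - \frac{46211}{36462} = - \frac{837526579}{665467962}$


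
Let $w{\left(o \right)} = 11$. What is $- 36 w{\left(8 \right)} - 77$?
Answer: $-473$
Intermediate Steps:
$- 36 w{\left(8 \right)} - 77 = \left(-36\right) 11 - 77 = -396 - 77 = -473$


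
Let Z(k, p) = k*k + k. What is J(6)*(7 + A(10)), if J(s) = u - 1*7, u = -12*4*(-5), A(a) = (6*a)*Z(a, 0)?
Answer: 1539431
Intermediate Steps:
Z(k, p) = k + k² (Z(k, p) = k² + k = k + k²)
A(a) = 6*a²*(1 + a) (A(a) = (6*a)*(a*(1 + a)) = 6*a²*(1 + a))
u = 240 (u = -3*16*(-5) = -48*(-5) = 240)
J(s) = 233 (J(s) = 240 - 1*7 = 240 - 7 = 233)
J(6)*(7 + A(10)) = 233*(7 + 6*10²*(1 + 10)) = 233*(7 + 6*100*11) = 233*(7 + 6600) = 233*6607 = 1539431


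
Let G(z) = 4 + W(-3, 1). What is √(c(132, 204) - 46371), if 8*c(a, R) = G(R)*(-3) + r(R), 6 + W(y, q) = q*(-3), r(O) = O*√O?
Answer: √(-741906 + 816*√51)/4 ≈ 214.49*I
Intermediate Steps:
r(O) = O^(3/2)
W(y, q) = -6 - 3*q (W(y, q) = -6 + q*(-3) = -6 - 3*q)
G(z) = -5 (G(z) = 4 + (-6 - 3*1) = 4 + (-6 - 3) = 4 - 9 = -5)
c(a, R) = 15/8 + R^(3/2)/8 (c(a, R) = (-5*(-3) + R^(3/2))/8 = (15 + R^(3/2))/8 = 15/8 + R^(3/2)/8)
√(c(132, 204) - 46371) = √((15/8 + 204^(3/2)/8) - 46371) = √((15/8 + (408*√51)/8) - 46371) = √((15/8 + 51*√51) - 46371) = √(-370953/8 + 51*√51)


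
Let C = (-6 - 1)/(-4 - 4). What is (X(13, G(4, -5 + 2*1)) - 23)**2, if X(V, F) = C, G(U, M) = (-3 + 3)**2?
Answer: 31329/64 ≈ 489.52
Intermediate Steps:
G(U, M) = 0 (G(U, M) = 0**2 = 0)
C = 7/8 (C = -7/(-8) = -7*(-1/8) = 7/8 ≈ 0.87500)
X(V, F) = 7/8
(X(13, G(4, -5 + 2*1)) - 23)**2 = (7/8 - 23)**2 = (-177/8)**2 = 31329/64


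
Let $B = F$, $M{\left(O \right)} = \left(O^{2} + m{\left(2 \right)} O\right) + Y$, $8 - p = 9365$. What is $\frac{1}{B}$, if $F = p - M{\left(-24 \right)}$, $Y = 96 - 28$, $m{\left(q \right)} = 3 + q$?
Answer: $- \frac{1}{9881} \approx -0.0001012$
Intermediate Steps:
$Y = 68$
$p = -9357$ ($p = 8 - 9365 = -9357$)
$M{\left(O \right)} = 68 + O^{2} + 5 O$ ($M{\left(O \right)} = \left(O^{2} + \left(3 + 2\right) O\right) + 68 = \left(O^{2} + 5 O\right) + 68 = 68 + O^{2} + 5 O$)
$F = -9881$ ($F = -9357 - \left(68 + \left(-24\right)^{2} + 5 \left(-24\right)\right) = -9357 - \left(68 + 576 - 120\right) = -9357 - 524 = -9881$)
$B = -9881$
$\frac{1}{B} = \frac{1}{-9881} = - \frac{1}{9881}$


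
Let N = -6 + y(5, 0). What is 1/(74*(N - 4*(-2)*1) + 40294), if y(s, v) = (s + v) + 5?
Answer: 1/41182 ≈ 2.4282e-5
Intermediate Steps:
y(s, v) = 5 + s + v
N = 4 (N = -6 + (5 + 5 + 0) = -6 + 10 = 4)
1/(74*(N - 4*(-2)*1) + 40294) = 1/(74*(4 - 4*(-2)*1) + 40294) = 1/(74*(4 + 8*1) + 40294) = 1/(74*(4 + 8) + 40294) = 1/(74*12 + 40294) = 1/(888 + 40294) = 1/41182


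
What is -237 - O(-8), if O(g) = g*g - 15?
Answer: -286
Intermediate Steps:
O(g) = -15 + g² (O(g) = g² - 15 = -15 + g²)
-237 - O(-8) = -237 - (-15 + (-8)²) = -237 - (-15 + 64) = -237 - 1*49 = -237 - 49 = -286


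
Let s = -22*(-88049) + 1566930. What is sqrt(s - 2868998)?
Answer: sqrt(635010) ≈ 796.88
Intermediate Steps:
s = 3504008 (s = 1937078 + 1566930 = 3504008)
sqrt(s - 2868998) = sqrt(3504008 - 2868998) = sqrt(635010)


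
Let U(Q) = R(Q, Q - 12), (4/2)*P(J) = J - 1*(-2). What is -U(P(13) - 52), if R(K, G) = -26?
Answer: 26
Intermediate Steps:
P(J) = 1 + J/2 (P(J) = (J - 1*(-2))/2 = (J + 2)/2 = (2 + J)/2 = 1 + J/2)
U(Q) = -26
-U(P(13) - 52) = -1*(-26) = 26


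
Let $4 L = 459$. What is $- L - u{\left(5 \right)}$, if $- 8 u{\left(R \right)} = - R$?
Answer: $- \frac{923}{8} \approx -115.38$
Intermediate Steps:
$L = \frac{459}{4}$ ($L = \frac{1}{4} \cdot 459 = \frac{459}{4} \approx 114.75$)
$u{\left(R \right)} = \frac{R}{8}$ ($u{\left(R \right)} = - \frac{\left(-1\right) R}{8} = \frac{R}{8}$)
$- L - u{\left(5 \right)} = \left(-1\right) \frac{459}{4} - \frac{1}{8} \cdot 5 = - \frac{459}{4} - \frac{5}{8} = - \frac{923}{8}$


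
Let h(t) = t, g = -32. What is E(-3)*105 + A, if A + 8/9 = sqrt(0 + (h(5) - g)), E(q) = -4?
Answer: -3788/9 + sqrt(37) ≈ -414.81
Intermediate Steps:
A = -8/9 + sqrt(37) (A = -8/9 + sqrt(0 + (5 - 1*(-32))) = -8/9 + sqrt(0 + (5 + 32)) = -8/9 + sqrt(0 + 37) = -8/9 + sqrt(37) ≈ 5.1939)
E(-3)*105 + A = -4*105 + (-8/9 + sqrt(37)) = -420 + (-8/9 + sqrt(37)) = -3788/9 + sqrt(37)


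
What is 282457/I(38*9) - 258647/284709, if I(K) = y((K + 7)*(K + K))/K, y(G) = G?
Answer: 80237514407/198726882 ≈ 403.76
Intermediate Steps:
I(K) = 14 + 2*K (I(K) = ((K + 7)*(K + K))/K = ((7 + K)*(2*K))/K = (2*K*(7 + K))/K = 14 + 2*K)
282457/I(38*9) - 258647/284709 = 282457/(14 + 2*(38*9)) - 258647/284709 = 282457/(14 + 2*342) - 258647*1/284709 = 282457/(14 + 684) - 258647/284709 = 282457/698 - 258647/284709 = 80237514407/198726882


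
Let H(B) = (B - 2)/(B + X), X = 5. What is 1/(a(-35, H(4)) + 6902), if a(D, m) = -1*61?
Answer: 1/6841 ≈ 0.00014618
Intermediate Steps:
H(B) = (-2 + B)/(5 + B) (H(B) = (B - 2)/(B + 5) = (-2 + B)/(5 + B))
a(D, m) = -61
1/(a(-35, H(4)) + 6902) = 1/(-61 + 6902) = 1/6841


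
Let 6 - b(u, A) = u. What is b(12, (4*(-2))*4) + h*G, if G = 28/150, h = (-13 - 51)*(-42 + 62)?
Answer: -3674/15 ≈ -244.93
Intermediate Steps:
b(u, A) = 6 - u
h = -1280 (h = -64*20 = -1280)
G = 14/75 (G = 28*(1/150) = 14/75 ≈ 0.18667)
b(12, (4*(-2))*4) + h*G = (6 - 1*12) - 1280*14/75 = (6 - 12) - 3584/15 = -6 - 3584/15 = -3674/15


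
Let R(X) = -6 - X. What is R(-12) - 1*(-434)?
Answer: 440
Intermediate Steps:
R(-12) - 1*(-434) = (-6 - 1*(-12)) - 1*(-434) = (-6 + 12) + 434 = 6 + 434 = 440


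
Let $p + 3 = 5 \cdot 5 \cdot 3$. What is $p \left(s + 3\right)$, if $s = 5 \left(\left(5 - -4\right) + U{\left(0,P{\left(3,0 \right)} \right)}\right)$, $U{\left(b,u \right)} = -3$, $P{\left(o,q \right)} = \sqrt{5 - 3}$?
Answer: $2376$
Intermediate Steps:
$P{\left(o,q \right)} = \sqrt{2}$
$s = 30$ ($s = 5 \left(\left(5 - -4\right) - 3\right) = 5 \left(\left(5 + 4\right) - 3\right) = 5 \left(9 - 3\right) = 5 \cdot 6 = 30$)
$p = 72$ ($p = -3 + 5 \cdot 5 \cdot 3 = -3 + 25 \cdot 3 = -3 + 75 = 72$)
$p \left(s + 3\right) = 72 \left(30 + 3\right) = 72 \cdot 33 = 2376$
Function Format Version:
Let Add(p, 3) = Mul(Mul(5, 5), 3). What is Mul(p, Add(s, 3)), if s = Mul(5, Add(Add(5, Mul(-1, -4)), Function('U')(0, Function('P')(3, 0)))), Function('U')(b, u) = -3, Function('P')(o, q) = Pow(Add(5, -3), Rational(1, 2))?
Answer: 2376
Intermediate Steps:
Function('P')(o, q) = Pow(2, Rational(1, 2))
s = 30 (s = Mul(5, Add(Add(5, Mul(-1, -4)), -3)) = Mul(5, Add(Add(5, 4), -3)) = Mul(5, Add(9, -3)) = Mul(5, 6) = 30)
p = 72 (p = Add(-3, Mul(Mul(5, 5), 3)) = Add(-3, Mul(25, 3)) = Add(-3, 75) = 72)
Mul(p, Add(s, 3)) = Mul(72, Add(30, 3)) = Mul(72, 33) = 2376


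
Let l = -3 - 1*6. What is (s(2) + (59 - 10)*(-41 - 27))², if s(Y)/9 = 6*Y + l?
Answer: 10923025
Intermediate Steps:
l = -9 (l = -3 - 6 = -9)
s(Y) = -81 + 54*Y (s(Y) = 9*(6*Y - 9) = 9*(-9 + 6*Y) = -81 + 54*Y)
(s(2) + (59 - 10)*(-41 - 27))² = ((-81 + 54*2) + (59 - 10)*(-41 - 27))² = ((-81 + 108) + 49*(-68))² = (27 - 3332)² = (-3305)² = 10923025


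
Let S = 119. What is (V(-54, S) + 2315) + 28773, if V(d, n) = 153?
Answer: 31241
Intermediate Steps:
(V(-54, S) + 2315) + 28773 = (153 + 2315) + 28773 = 2468 + 28773 = 31241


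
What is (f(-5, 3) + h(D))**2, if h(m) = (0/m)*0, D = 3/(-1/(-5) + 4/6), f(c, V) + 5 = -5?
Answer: 100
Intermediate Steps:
f(c, V) = -10 (f(c, V) = -5 - 5 = -10)
D = 45/13 (D = 3/(-1*(-1/5) + 4*(1/6)) = 3/(1/5 + 2/3) = 3/(13/15) = 3*(15/13) = 45/13 ≈ 3.4615)
h(m) = 0 (h(m) = 0*0 = 0)
(f(-5, 3) + h(D))**2 = (-10 + 0)**2 = (-10)**2 = 100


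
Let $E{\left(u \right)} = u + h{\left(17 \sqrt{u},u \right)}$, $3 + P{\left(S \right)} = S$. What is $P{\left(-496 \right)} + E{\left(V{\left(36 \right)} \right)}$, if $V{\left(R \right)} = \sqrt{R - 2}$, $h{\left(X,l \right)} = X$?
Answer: $-499 + \sqrt{34} + 17 \sqrt[4]{34} \approx -452.12$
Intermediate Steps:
$P{\left(S \right)} = -3 + S$
$V{\left(R \right)} = \sqrt{-2 + R}$
$E{\left(u \right)} = u + 17 \sqrt{u}$
$P{\left(-496 \right)} + E{\left(V{\left(36 \right)} \right)} = \left(-3 - 496\right) + \left(\sqrt{-2 + 36} + 17 \sqrt{\sqrt{-2 + 36}}\right) = -499 + \left(\sqrt{34} + 17 \sqrt{\sqrt{34}}\right) = -499 + \left(\sqrt{34} + 17 \sqrt[4]{34}\right) = -499 + \sqrt{34} + 17 \sqrt[4]{34}$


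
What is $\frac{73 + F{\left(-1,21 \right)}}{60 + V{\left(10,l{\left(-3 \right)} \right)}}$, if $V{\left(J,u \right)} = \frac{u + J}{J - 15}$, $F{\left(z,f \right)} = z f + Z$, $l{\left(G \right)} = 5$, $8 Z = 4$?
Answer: $\frac{35}{38} \approx 0.92105$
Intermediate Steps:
$Z = \frac{1}{2}$ ($Z = \frac{1}{8} \cdot 4 = \frac{1}{2} \approx 0.5$)
$F{\left(z,f \right)} = \frac{1}{2} + f z$ ($F{\left(z,f \right)} = z f + \frac{1}{2} = f z + \frac{1}{2} = \frac{1}{2} + f z$)
$V{\left(J,u \right)} = \frac{J + u}{-15 + J}$
$\frac{73 + F{\left(-1,21 \right)}}{60 + V{\left(10,l{\left(-3 \right)} \right)}} = \frac{73 + \left(\frac{1}{2} + 21 \left(-1\right)\right)}{60 + \frac{10 + 5}{-15 + 10}} = \frac{73 + \left(\frac{1}{2} - 21\right)}{60 + \frac{1}{-5} \cdot 15} = \frac{73 - \frac{41}{2}}{60 - 3} = \frac{105}{2 \left(60 - 3\right)} = \frac{105}{2 \cdot 57} = \frac{105}{2} \cdot \frac{1}{57} = \frac{35}{38}$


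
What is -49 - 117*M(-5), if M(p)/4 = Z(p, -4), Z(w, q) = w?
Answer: 2291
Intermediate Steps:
M(p) = 4*p
-49 - 117*M(-5) = -49 - 468*(-5) = -49 - 117*(-20) = -49 + 2340 = 2291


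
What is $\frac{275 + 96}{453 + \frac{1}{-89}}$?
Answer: $\frac{33019}{40316} \approx 0.81901$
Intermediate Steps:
$\frac{275 + 96}{453 + \frac{1}{-89}} = \frac{371}{453 - \frac{1}{89}} = \frac{371}{\frac{40316}{89}} = 371 \cdot \frac{89}{40316} = \frac{33019}{40316}$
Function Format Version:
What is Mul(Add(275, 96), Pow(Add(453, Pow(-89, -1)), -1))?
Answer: Rational(33019, 40316) ≈ 0.81901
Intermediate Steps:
Mul(Add(275, 96), Pow(Add(453, Pow(-89, -1)), -1)) = Mul(371, Pow(Add(453, Rational(-1, 89)), -1)) = Mul(371, Pow(Rational(40316, 89), -1)) = Mul(371, Rational(89, 40316)) = Rational(33019, 40316)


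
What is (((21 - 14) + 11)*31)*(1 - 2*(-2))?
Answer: 2790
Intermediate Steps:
(((21 - 14) + 11)*31)*(1 - 2*(-2)) = ((7 + 11)*31)*(1 + 4) = (18*31)*5 = 558*5 = 2790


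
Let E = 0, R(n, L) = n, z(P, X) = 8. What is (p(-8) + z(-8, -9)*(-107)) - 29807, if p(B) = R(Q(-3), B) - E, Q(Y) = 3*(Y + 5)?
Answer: -30657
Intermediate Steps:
Q(Y) = 15 + 3*Y (Q(Y) = 3*(5 + Y) = 15 + 3*Y)
p(B) = 6 (p(B) = (15 + 3*(-3)) - 1*0 = (15 - 9) + 0 = 6 + 0 = 6)
(p(-8) + z(-8, -9)*(-107)) - 29807 = (6 + 8*(-107)) - 29807 = (6 - 856) - 29807 = -850 - 29807 = -30657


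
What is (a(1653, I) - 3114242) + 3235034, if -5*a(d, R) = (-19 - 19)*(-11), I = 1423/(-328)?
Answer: 603542/5 ≈ 1.2071e+5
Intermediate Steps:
I = -1423/328 (I = 1423*(-1/328) = -1423/328 ≈ -4.3384)
a(d, R) = -418/5 (a(d, R) = -(-19 - 19)*(-11)/5 = -(-38)*(-11)/5 = -⅕*418 = -418/5)
(a(1653, I) - 3114242) + 3235034 = (-418/5 - 3114242) + 3235034 = -15571628/5 + 3235034 = 603542/5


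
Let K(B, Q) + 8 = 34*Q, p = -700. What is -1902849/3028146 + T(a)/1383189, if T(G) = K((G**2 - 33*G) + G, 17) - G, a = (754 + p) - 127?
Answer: -9037981813/14393464734 ≈ -0.62792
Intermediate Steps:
a = -73 (a = (754 - 700) - 127 = 54 - 127 = -73)
K(B, Q) = -8 + 34*Q
T(G) = 570 - G (T(G) = (-8 + 34*17) - G = (-8 + 578) - G = 570 - G)
-1902849/3028146 + T(a)/1383189 = -1902849/3028146 + (570 - 1*(-73))/1383189 = -1902849*1/3028146 + (570 + 73)*(1/1383189) = -6539/10406 + 643*(1/1383189) = -6539/10406 + 643/1383189 = -9037981813/14393464734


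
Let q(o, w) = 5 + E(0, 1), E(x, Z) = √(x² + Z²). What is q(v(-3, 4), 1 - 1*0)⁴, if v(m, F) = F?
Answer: 1296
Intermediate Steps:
E(x, Z) = √(Z² + x²)
q(o, w) = 6 (q(o, w) = 5 + √(1² + 0²) = 5 + √(1 + 0) = 5 + √1 = 5 + 1 = 6)
q(v(-3, 4), 1 - 1*0)⁴ = 6⁴ = 1296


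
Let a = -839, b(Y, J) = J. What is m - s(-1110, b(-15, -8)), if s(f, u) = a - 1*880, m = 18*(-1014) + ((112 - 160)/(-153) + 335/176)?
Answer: -148380307/8976 ≈ -16531.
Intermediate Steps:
m = -163810051/8976 (m = -18252 + (-48*(-1/153) + 335*(1/176)) = -18252 + (16/51 + 335/176) = -18252 + 19901/8976 = -163810051/8976 ≈ -18250.)
s(f, u) = -1719 (s(f, u) = -839 - 1*880 = -839 - 880 = -1719)
m - s(-1110, b(-15, -8)) = -163810051/8976 - 1*(-1719) = -163810051/8976 + 1719 = -148380307/8976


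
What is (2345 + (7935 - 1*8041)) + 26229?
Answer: 28468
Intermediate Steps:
(2345 + (7935 - 1*8041)) + 26229 = (2345 + (7935 - 8041)) + 26229 = (2345 - 106) + 26229 = 2239 + 26229 = 28468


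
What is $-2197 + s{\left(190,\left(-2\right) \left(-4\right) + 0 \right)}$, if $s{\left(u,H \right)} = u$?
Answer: $-2007$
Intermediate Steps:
$-2197 + s{\left(190,\left(-2\right) \left(-4\right) + 0 \right)} = -2197 + 190 = -2007$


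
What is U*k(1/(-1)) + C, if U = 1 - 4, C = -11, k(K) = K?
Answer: -8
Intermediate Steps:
U = -3
U*k(1/(-1)) + C = -3/(-1) - 11 = -3*(-1) - 11 = 3 - 11 = -8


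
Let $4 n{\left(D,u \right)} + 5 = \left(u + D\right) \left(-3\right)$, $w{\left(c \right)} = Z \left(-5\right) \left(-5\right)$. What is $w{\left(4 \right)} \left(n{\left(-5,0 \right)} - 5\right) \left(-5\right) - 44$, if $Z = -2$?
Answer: $-669$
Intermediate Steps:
$w{\left(c \right)} = -50$ ($w{\left(c \right)} = \left(-2\right) \left(-5\right) \left(-5\right) = 10 \left(-5\right) = -50$)
$n{\left(D,u \right)} = - \frac{5}{4} - \frac{3 D}{4} - \frac{3 u}{4}$ ($n{\left(D,u \right)} = - \frac{5}{4} + \frac{\left(u + D\right) \left(-3\right)}{4} = - \frac{5}{4} + \frac{\left(D + u\right) \left(-3\right)}{4} = - \frac{5}{4} + \frac{- 3 D - 3 u}{4} = - \frac{5}{4} - \left(\frac{3 D}{4} + \frac{3 u}{4}\right) = - \frac{5}{4} - \frac{3 D}{4} - \frac{3 u}{4}$)
$w{\left(4 \right)} \left(n{\left(-5,0 \right)} - 5\right) \left(-5\right) - 44 = - 50 \left(\left(- \frac{5}{4} - - \frac{15}{4} - 0\right) - 5\right) \left(-5\right) - 44 = - 50 \left(\left(- \frac{5}{4} + \frac{15}{4} + 0\right) - 5\right) \left(-5\right) - 44 = - 50 \left(\frac{5}{2} - 5\right) \left(-5\right) - 44 = - 50 \left(\left(- \frac{5}{2}\right) \left(-5\right)\right) - 44 = \left(-50\right) \frac{25}{2} - 44 = -625 - 44 = -669$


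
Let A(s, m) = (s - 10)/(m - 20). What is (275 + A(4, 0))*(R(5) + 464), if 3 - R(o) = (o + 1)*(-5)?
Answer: 1368241/10 ≈ 1.3682e+5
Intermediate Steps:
R(o) = 8 + 5*o (R(o) = 3 - (o + 1)*(-5) = 3 - (1 + o)*(-5) = 3 - (-5 - 5*o) = 3 + (5 + 5*o) = 8 + 5*o)
A(s, m) = (-10 + s)/(-20 + m)
(275 + A(4, 0))*(R(5) + 464) = (275 + (-10 + 4)/(-20 + 0))*((8 + 5*5) + 464) = (275 - 6/(-20))*((8 + 25) + 464) = (275 - 1/20*(-6))*(33 + 464) = (275 + 3/10)*497 = (2753/10)*497 = 1368241/10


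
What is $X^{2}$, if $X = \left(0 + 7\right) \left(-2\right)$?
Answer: $196$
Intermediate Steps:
$X = -14$ ($X = 7 \left(-2\right) = -14$)
$X^{2} = \left(-14\right)^{2} = 196$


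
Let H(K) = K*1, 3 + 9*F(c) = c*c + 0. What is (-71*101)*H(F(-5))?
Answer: -157762/9 ≈ -17529.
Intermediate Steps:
F(c) = -1/3 + c**2/9 (F(c) = -1/3 + (c*c + 0)/9 = -1/3 + (c**2 + 0)/9 = -1/3 + c**2/9)
H(K) = K
(-71*101)*H(F(-5)) = (-71*101)*(-1/3 + (1/9)*(-5)**2) = -7171*(-1/3 + (1/9)*25) = -7171*(-1/3 + 25/9) = -7171*22/9 = -157762/9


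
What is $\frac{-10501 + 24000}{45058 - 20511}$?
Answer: $\frac{13499}{24547} \approx 0.54992$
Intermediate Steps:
$\frac{-10501 + 24000}{45058 - 20511} = \frac{13499}{24547}$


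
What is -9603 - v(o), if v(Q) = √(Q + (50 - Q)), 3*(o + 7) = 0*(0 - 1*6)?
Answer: -9603 - 5*√2 ≈ -9610.1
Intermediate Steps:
o = -7 (o = -7 + (0*(0 - 1*6))/3 = -7 + (0*(0 - 6))/3 = -7 + (0*(-6))/3 = -7 + (⅓)*0 = -7 + 0 = -7)
v(Q) = 5*√2 (v(Q) = √50 = 5*√2)
-9603 - v(o) = -9603 - 5*√2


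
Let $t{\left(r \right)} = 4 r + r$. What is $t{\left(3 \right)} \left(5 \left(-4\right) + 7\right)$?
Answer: $-195$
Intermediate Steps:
$t{\left(r \right)} = 5 r$
$t{\left(3 \right)} \left(5 \left(-4\right) + 7\right) = 5 \cdot 3 \left(5 \left(-4\right) + 7\right) = 15 \left(-20 + 7\right) = 15 \left(-13\right) = -195$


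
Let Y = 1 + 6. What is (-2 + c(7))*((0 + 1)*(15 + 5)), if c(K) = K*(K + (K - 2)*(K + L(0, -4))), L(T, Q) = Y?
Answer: 10740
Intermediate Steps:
Y = 7
L(T, Q) = 7
c(K) = K*(K + (-2 + K)*(7 + K)) (c(K) = K*(K + (K - 2)*(K + 7)) = K*(K + (-2 + K)*(7 + K)))
(-2 + c(7))*((0 + 1)*(15 + 5)) = (-2 + 7*(-14 + 7² + 6*7))*((0 + 1)*(15 + 5)) = (-2 + 7*(-14 + 49 + 42))*(1*20) = (-2 + 7*77)*20 = (-2 + 539)*20 = 537*20 = 10740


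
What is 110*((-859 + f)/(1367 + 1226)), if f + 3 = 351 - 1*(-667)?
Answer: 17160/2593 ≈ 6.6178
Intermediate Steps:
f = 1015 (f = -3 + (351 - 1*(-667)) = -3 + (351 + 667) = -3 + 1018 = 1015)
110*((-859 + f)/(1367 + 1226)) = 110*((-859 + 1015)/(1367 + 1226)) = 110*(156/2593) = 17160/2593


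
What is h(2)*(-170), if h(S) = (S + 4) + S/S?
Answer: -1190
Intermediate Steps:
h(S) = 5 + S (h(S) = (4 + S) + 1 = 5 + S)
h(2)*(-170) = (5 + 2)*(-170) = 7*(-170) = -1190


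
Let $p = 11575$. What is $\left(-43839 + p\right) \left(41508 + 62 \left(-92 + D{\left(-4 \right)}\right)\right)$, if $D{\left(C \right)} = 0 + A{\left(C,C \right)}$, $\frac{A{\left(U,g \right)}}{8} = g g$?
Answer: $-1411227360$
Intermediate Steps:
$A{\left(U,g \right)} = 8 g^{2}$ ($A{\left(U,g \right)} = 8 g g = 8 g^{2}$)
$D{\left(C \right)} = 8 C^{2}$ ($D{\left(C \right)} = 0 + 8 C^{2} = 8 C^{2}$)
$\left(-43839 + p\right) \left(41508 + 62 \left(-92 + D{\left(-4 \right)}\right)\right) = \left(-43839 + 11575\right) \left(41508 + 62 \left(-92 + 8 \left(-4\right)^{2}\right)\right) = - 32264 \left(41508 + 62 \left(-92 + 8 \cdot 16\right)\right) = - 32264 \left(41508 + 62 \left(-92 + 128\right)\right) = - 32264 \left(41508 + 62 \cdot 36\right) = - 32264 \left(41508 + 2232\right) = \left(-32264\right) 43740 = -1411227360$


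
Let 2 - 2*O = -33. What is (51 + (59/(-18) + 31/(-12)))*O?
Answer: 56875/72 ≈ 789.93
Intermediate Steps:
O = 35/2 (O = 1 - 1/2*(-33) = 1 + 33/2 = 35/2 ≈ 17.500)
(51 + (59/(-18) + 31/(-12)))*O = (51 + (59/(-18) + 31/(-12)))*(35/2) = (51 + (59*(-1/18) + 31*(-1/12)))*(35/2) = (51 + (-59/18 - 31/12))*(35/2) = (51 - 211/36)*(35/2) = (1625/36)*(35/2) = 56875/72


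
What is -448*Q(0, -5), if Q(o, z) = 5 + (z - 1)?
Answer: 448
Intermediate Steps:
Q(o, z) = 4 + z (Q(o, z) = 5 + (-1 + z) = 4 + z)
-448*Q(0, -5) = -448*(4 - 5) = -448*(-1) = 448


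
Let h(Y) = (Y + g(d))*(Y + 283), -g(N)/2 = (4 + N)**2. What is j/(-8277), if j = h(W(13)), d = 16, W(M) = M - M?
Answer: 226400/8277 ≈ 27.353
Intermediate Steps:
W(M) = 0
g(N) = -2*(4 + N)**2
h(Y) = (-800 + Y)*(283 + Y) (h(Y) = (Y - 2*(4 + 16)**2)*(Y + 283) = (Y - 2*20**2)*(283 + Y) = (Y - 2*400)*(283 + Y) = (Y - 800)*(283 + Y) = (-800 + Y)*(283 + Y))
j = -226400 (j = -226400 + 0**2 - 517*0 = -226400 + 0 + 0 = -226400)
j/(-8277) = -226400/(-8277) = -226400*(-1/8277) = 226400/8277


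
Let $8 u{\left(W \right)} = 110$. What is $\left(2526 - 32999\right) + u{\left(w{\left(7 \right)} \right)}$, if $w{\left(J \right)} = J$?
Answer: $- \frac{121837}{4} \approx -30459.0$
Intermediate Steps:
$u{\left(W \right)} = \frac{55}{4}$ ($u{\left(W \right)} = \frac{1}{8} \cdot 110 = \frac{55}{4}$)
$\left(2526 - 32999\right) + u{\left(w{\left(7 \right)} \right)} = \left(2526 - 32999\right) + \frac{55}{4} = -30473 + \frac{55}{4} = - \frac{121837}{4}$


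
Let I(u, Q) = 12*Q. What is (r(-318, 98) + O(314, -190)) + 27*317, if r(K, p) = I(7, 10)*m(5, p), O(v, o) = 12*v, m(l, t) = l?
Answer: 12927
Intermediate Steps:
r(K, p) = 600 (r(K, p) = (12*10)*5 = 120*5 = 600)
(r(-318, 98) + O(314, -190)) + 27*317 = (600 + 12*314) + 27*317 = (600 + 3768) + 8559 = 4368 + 8559 = 12927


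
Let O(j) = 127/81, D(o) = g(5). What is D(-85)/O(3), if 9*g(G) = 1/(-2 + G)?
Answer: 3/127 ≈ 0.023622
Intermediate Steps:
g(G) = 1/(9*(-2 + G))
D(o) = 1/27 (D(o) = 1/(9*(-2 + 5)) = (1/9)/3 = (1/9)*(1/3) = 1/27)
O(j) = 127/81 (O(j) = 127*(1/81) = 127/81)
D(-85)/O(3) = 1/(27*(127/81)) = (1/27)*(81/127) = 3/127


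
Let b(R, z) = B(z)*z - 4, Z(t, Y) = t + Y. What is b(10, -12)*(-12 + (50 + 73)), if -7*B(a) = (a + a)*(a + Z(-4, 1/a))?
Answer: 511044/7 ≈ 73006.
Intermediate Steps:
Z(t, Y) = Y + t
B(a) = -2*a*(-4 + a + 1/a)/7 (B(a) = -(a + a)*(a + (1/a - 4))/7 = -2*a*(a + (-4 + 1/a))/7 = -2*a*(-4 + a + 1/a)/7)
b(R, z) = -4 + z*(-2/7 - 2*z*(-4 + z)/7) (b(R, z) = (-2/7 - 2*z*(-4 + z)/7)*z - 4 = z*(-2/7 - 2*z*(-4 + z)/7) - 4 = -4 + z*(-2/7 - 2*z*(-4 + z)/7))
b(10, -12)*(-12 + (50 + 73)) = (-4 - 2/7*(-12)*(1 - 12*(-4 - 12)))*(-12 + (50 + 73)) = (-4 - 2/7*(-12)*(1 - 12*(-16)))*(-12 + 123) = (-4 - 2/7*(-12)*(1 + 192))*111 = (-4 - 2/7*(-12)*193)*111 = (-4 + 4632/7)*111 = (4604/7)*111 = 511044/7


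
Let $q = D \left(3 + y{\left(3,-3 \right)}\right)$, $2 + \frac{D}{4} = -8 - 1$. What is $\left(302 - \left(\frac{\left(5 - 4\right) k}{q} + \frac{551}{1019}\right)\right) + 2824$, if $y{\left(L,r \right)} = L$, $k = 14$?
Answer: $\frac{420406409}{134508} \approx 3125.5$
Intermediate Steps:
$D = -44$ ($D = -8 + 4 \left(-8 - 1\right) = -8 + 4 \left(-9\right) = -8 - 36 = -44$)
$q = -264$ ($q = - 44 \left(3 + 3\right) = \left(-44\right) 6 = -264$)
$\left(302 - \left(\frac{\left(5 - 4\right) k}{q} + \frac{551}{1019}\right)\right) + 2824 = \left(302 - \left(\frac{\left(5 - 4\right) 14}{-264} + \frac{551}{1019}\right)\right) + 2824 = \left(302 - \left(1 \cdot 14 \left(- \frac{1}{264}\right) + 551 \cdot \frac{1}{1019}\right)\right) + 2824 = \left(302 - \left(14 \left(- \frac{1}{264}\right) + \frac{551}{1019}\right)\right) + 2824 = \left(302 - \left(- \frac{7}{132} + \frac{551}{1019}\right)\right) + 2824 = \left(302 - \frac{65599}{134508}\right) + 2824 = \frac{40555817}{134508} + 2824 = \frac{420406409}{134508}$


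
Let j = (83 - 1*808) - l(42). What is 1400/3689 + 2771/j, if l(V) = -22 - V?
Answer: -1328117/348347 ≈ -3.8126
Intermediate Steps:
j = -661 (j = (83 - 1*808) - (-22 - 1*42) = (83 - 808) - (-22 - 42) = -725 - 1*(-64) = -725 + 64 = -661)
1400/3689 + 2771/j = 1400/3689 + 2771/(-661) = 1400*(1/3689) + 2771*(-1/661) = 200/527 - 2771/661 = -1328117/348347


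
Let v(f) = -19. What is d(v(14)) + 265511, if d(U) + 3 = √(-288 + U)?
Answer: 265508 + I*√307 ≈ 2.6551e+5 + 17.521*I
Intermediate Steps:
d(U) = -3 + √(-288 + U)
d(v(14)) + 265511 = (-3 + √(-288 - 19)) + 265511 = (-3 + √(-307)) + 265511 = (-3 + I*√307) + 265511 = 265508 + I*√307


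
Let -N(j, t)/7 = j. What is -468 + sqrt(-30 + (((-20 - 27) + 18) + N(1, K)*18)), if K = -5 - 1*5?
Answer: -468 + I*sqrt(185) ≈ -468.0 + 13.601*I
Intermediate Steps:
K = -10 (K = -5 - 5 = -10)
N(j, t) = -7*j
-468 + sqrt(-30 + (((-20 - 27) + 18) + N(1, K)*18)) = -468 + sqrt(-30 + (((-20 - 27) + 18) - 7*1*18)) = -468 + sqrt(-30 + ((-47 + 18) - 7*18)) = -468 + sqrt(-30 + (-29 - 126)) = -468 + sqrt(-30 - 155) = -468 + sqrt(-185) = -468 + I*sqrt(185)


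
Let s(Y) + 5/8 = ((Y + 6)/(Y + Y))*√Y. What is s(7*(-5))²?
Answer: (175 - 116*I*√35)²/78400 ≈ -5.6165 - 3.0637*I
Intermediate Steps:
s(Y) = -5/8 + (6 + Y)/(2*√Y) (s(Y) = -5/8 + ((Y + 6)/(Y + Y))*√Y = -5/8 + ((6 + Y)/((2*Y)))*√Y = -5/8 + ((6 + Y)*(1/(2*Y)))*√Y = -5/8 + ((6 + Y)/(2*Y))*√Y = -5/8 + (6 + Y)/(2*√Y))
s(7*(-5))² = (-5/8 + √(7*(-5))/2 + 3/√(7*(-5)))² = (-5/8 + √(-35)/2 + 3/√(-35))² = (-5/8 + (I*√35)/2 + 3*(-I*√35/35))² = (-5/8 + I*√35/2 - 3*I*√35/35)² = (-5/8 + 29*I*√35/70)²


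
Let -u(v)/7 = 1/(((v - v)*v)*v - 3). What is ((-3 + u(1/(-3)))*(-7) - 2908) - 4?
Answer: -8722/3 ≈ -2907.3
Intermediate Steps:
u(v) = 7/3 (u(v) = -7/(((v - v)*v)*v - 3) = -7/((0*v)*v - 3) = -7/(0*v - 3) = -7/(0 - 3) = -7/(-3) = -7*(-⅓) = 7/3)
((-3 + u(1/(-3)))*(-7) - 2908) - 4 = ((-3 + 7/3)*(-7) - 2908) - 4 = (-⅔*(-7) - 2908) - 4 = (14/3 - 2908) - 4 = -8710/3 - 4 = -8722/3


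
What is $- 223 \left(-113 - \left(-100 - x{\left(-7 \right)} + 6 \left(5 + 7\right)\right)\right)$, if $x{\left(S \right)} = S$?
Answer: $20516$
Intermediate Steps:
$- 223 \left(-113 - \left(-100 - x{\left(-7 \right)} + 6 \left(5 + 7\right)\right)\right) = - 223 \left(-113 + \left(\left(100 - 7\right) - 6 \left(5 + 7\right)\right)\right) = - 223 \left(-113 + \left(93 - 72\right)\right) = - 223 \left(-113 + 21\right) = \left(-223\right) \left(-92\right) = 20516$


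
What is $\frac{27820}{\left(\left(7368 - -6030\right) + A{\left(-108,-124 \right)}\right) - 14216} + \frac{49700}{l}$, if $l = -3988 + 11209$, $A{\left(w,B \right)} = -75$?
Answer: $- \frac{156506120}{6448353} \approx -24.271$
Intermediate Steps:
$l = 7221$
$\frac{27820}{\left(\left(7368 - -6030\right) + A{\left(-108,-124 \right)}\right) - 14216} + \frac{49700}{l} = \frac{27820}{\left(\left(7368 - -6030\right) - 75\right) - 14216} + \frac{49700}{7221} = \frac{27820}{\left(\left(7368 + 6030\right) - 75\right) - 14216} + 49700 \cdot \frac{1}{7221} = \frac{27820}{\left(13398 - 75\right) - 14216} + \frac{49700}{7221} = \frac{27820}{13323 - 14216} + \frac{49700}{7221} = \frac{27820}{-893} + \frac{49700}{7221} = 27820 \left(- \frac{1}{893}\right) + \frac{49700}{7221} = - \frac{27820}{893} + \frac{49700}{7221} = - \frac{156506120}{6448353}$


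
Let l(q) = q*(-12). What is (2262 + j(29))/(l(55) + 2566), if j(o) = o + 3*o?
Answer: 1189/953 ≈ 1.2476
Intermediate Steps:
j(o) = 4*o
l(q) = -12*q
(2262 + j(29))/(l(55) + 2566) = (2262 + 4*29)/(-12*55 + 2566) = (2262 + 116)/(-660 + 2566) = 2378/1906 = 2378*(1/1906) = 1189/953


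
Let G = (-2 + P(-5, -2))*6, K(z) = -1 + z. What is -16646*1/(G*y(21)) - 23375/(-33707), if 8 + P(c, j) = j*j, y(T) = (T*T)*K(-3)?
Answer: 65951377/152894952 ≈ 0.43135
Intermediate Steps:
y(T) = -4*T² (y(T) = (T*T)*(-1 - 3) = T²*(-4) = -4*T²)
P(c, j) = -8 + j² (P(c, j) = -8 + j*j = -8 + j²)
G = -36 (G = (-2 + (-8 + (-2)²))*6 = (-2 + (-8 + 4))*6 = (-2 - 4)*6 = -6*6 = -36)
-16646*1/(G*y(21)) - 23375/(-33707) = -16646/((-(-144)*21²)) - 23375/(-33707) = -16646/((-(-144)*441)) - 23375*(-1/33707) = -16646/((-36*(-1764))) + 23375/33707 = -16646/63504 + 23375/33707 = -16646*1/63504 + 23375/33707 = -1189/4536 + 23375/33707 = 65951377/152894952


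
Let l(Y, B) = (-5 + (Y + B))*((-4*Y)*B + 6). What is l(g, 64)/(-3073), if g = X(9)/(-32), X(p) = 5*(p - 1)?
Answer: -5379/878 ≈ -6.1264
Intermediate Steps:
X(p) = -5 + 5*p (X(p) = 5*(-1 + p) = -5 + 5*p)
g = -5/4 (g = (-5 + 5*9)/(-32) = (-5 + 45)*(-1/32) = 40*(-1/32) = -5/4 ≈ -1.2500)
l(Y, B) = (6 - 4*B*Y)*(-5 + B + Y) (l(Y, B) = (-5 + (B + Y))*(-4*B*Y + 6) = (-5 + B + Y)*(6 - 4*B*Y) = (6 - 4*B*Y)*(-5 + B + Y))
l(g, 64)/(-3073) = (-30 + 6*64 + 6*(-5/4) - 4*64*(-5/4)**2 - 4*(-5/4)*64**2 + 20*64*(-5/4))/(-3073) = (-30 + 384 - 15/2 - 4*64*25/16 - 4*(-5/4)*4096 - 1600)*(-1/3073) = (-30 + 384 - 15/2 - 400 + 20480 - 1600)*(-1/3073) = (37653/2)*(-1/3073) = -5379/878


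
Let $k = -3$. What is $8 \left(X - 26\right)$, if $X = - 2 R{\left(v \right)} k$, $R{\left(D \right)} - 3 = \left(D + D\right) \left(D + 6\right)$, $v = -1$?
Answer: $-544$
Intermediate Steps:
$R{\left(D \right)} = 3 + 2 D \left(6 + D\right)$ ($R{\left(D \right)} = 3 + \left(D + D\right) \left(D + 6\right) = 3 + 2 D \left(6 + D\right)$)
$X = -42$ ($X = - 2 \left(3 + 2 \left(-1\right)^{2} + 12 \left(-1\right)\right) \left(-3\right) = - 2 \left(3 + 2 \cdot 1 - 12\right) \left(-3\right) = - 2 \left(3 + 2 - 12\right) \left(-3\right) = \left(-2\right) \left(-7\right) \left(-3\right) = 14 \left(-3\right) = -42$)
$8 \left(X - 26\right) = 8 \left(-42 - 26\right) = 8 \left(-68\right) = -544$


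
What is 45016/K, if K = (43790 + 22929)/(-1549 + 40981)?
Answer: 1775070912/66719 ≈ 26605.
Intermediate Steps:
K = 66719/39432 ≈ 1.6920
45016/K = 45016/(66719/39432) = 45016*(39432/66719) = 1775070912/66719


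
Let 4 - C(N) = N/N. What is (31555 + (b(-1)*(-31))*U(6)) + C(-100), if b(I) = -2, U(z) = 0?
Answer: 31558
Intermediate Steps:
C(N) = 3 (C(N) = 4 - N/N = 4 - 1*1 = 4 - 1 = 3)
(31555 + (b(-1)*(-31))*U(6)) + C(-100) = (31555 - 2*(-31)*0) + 3 = (31555 + 62*0) + 3 = (31555 + 0) + 3 = 31555 + 3 = 31558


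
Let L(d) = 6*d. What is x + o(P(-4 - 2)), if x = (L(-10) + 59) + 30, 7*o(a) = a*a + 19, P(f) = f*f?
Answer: 1518/7 ≈ 216.86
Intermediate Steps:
P(f) = f**2
o(a) = 19/7 + a**2/7 (o(a) = (a*a + 19)/7 = (a**2 + 19)/7 = (19 + a**2)/7 = 19/7 + a**2/7)
x = 29 (x = (6*(-10) + 59) + 30 = (-60 + 59) + 30 = -1 + 30 = 29)
x + o(P(-4 - 2)) = 29 + (19/7 + ((-4 - 2)**2)**2/7) = 29 + (19/7 + ((-6)**2)**2/7) = 29 + (19/7 + (1/7)*36**2) = 29 + (19/7 + (1/7)*1296) = 29 + (19/7 + 1296/7) = 29 + 1315/7 = 1518/7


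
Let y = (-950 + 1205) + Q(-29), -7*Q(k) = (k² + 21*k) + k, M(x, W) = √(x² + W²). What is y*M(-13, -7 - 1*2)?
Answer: 1130*√10 ≈ 3573.4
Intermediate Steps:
M(x, W) = √(W² + x²)
Q(k) = -22*k/7 - k²/7 (Q(k) = -((k² + 21*k) + k)/7 = -(k² + 22*k)/7 = -22*k/7 - k²/7)
y = 226 (y = (-950 + 1205) - ⅐*(-29)*(22 - 29) = 255 - ⅐*(-29)*(-7) = 255 - 29 = 226)
y*M(-13, -7 - 1*2) = 226*√((-7 - 1*2)² + (-13)²) = 226*√((-7 - 2)² + 169) = 226*√((-9)² + 169) = 226*√(81 + 169) = 226*√250 = 226*(5*√10) = 1130*√10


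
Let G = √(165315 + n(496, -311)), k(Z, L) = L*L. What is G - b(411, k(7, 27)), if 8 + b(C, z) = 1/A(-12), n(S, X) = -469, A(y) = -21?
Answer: 169/21 + √164846 ≈ 414.06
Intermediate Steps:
k(Z, L) = L²
G = √164846 (G = √(165315 - 469) = √164846 ≈ 406.01)
b(C, z) = -169/21 (b(C, z) = -8 + 1/(-21) = -8 - 1/21 = -169/21)
G - b(411, k(7, 27)) = √164846 - 1*(-169/21) = √164846 + 169/21 = 169/21 + √164846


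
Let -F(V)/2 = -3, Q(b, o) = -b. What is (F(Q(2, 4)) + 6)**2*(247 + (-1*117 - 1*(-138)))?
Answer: 38592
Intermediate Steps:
F(V) = 6 (F(V) = -2*(-3) = 6)
(F(Q(2, 4)) + 6)**2*(247 + (-1*117 - 1*(-138))) = (6 + 6)**2*(247 + (-1*117 - 1*(-138))) = 12**2*(247 + (-117 + 138)) = 144*(247 + 21) = 144*268 = 38592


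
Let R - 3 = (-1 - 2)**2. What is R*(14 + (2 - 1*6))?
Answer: 120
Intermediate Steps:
R = 12 (R = 3 + (-1 - 2)**2 = 3 + (-3)**2 = 3 + 9 = 12)
R*(14 + (2 - 1*6)) = 12*(14 + (2 - 1*6)) = 12*(14 + (2 - 6)) = 12*(14 - 4) = 12*10 = 120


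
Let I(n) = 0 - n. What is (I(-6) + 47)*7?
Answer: 371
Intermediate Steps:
I(n) = -n
(I(-6) + 47)*7 = (-1*(-6) + 47)*7 = (6 + 47)*7 = 53*7 = 371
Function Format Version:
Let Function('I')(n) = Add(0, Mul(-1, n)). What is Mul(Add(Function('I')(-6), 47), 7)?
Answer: 371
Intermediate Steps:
Function('I')(n) = Mul(-1, n)
Mul(Add(Function('I')(-6), 47), 7) = Mul(Add(Mul(-1, -6), 47), 7) = Mul(Add(6, 47), 7) = Mul(53, 7) = 371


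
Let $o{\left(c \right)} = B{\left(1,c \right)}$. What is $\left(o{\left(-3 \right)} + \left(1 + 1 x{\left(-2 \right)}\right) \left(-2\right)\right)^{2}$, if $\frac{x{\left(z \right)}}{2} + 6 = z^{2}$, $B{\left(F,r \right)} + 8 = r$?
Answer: $25$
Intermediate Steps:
$B{\left(F,r \right)} = -8 + r$
$x{\left(z \right)} = -12 + 2 z^{2}$
$o{\left(c \right)} = -8 + c$
$\left(o{\left(-3 \right)} + \left(1 + 1 x{\left(-2 \right)}\right) \left(-2\right)\right)^{2} = \left(\left(-8 - 3\right) + \left(1 + 1 \left(-12 + 2 \left(-2\right)^{2}\right)\right) \left(-2\right)\right)^{2} = \left(-11 + \left(1 + 1 \left(-12 + 2 \cdot 4\right)\right) \left(-2\right)\right)^{2} = \left(-11 + \left(1 + 1 \left(-12 + 8\right)\right) \left(-2\right)\right)^{2} = \left(-11 + \left(1 + 1 \left(-4\right)\right) \left(-2\right)\right)^{2} = \left(-11 + \left(1 - 4\right) \left(-2\right)\right)^{2} = \left(-11 - -6\right)^{2} = \left(-11 + 6\right)^{2} = \left(-5\right)^{2} = 25$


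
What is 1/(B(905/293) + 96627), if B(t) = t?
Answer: 293/28312616 ≈ 1.0349e-5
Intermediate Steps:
1/(B(905/293) + 96627) = 1/(905/293 + 96627) = 1/(28312616/293) = 293/28312616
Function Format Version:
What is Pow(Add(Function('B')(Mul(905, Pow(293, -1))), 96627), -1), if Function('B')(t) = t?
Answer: Rational(293, 28312616) ≈ 1.0349e-5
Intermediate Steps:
Pow(Add(Function('B')(Mul(905, Pow(293, -1))), 96627), -1) = Pow(Add(Mul(905, Pow(293, -1)), 96627), -1) = Pow(Add(Mul(905, Rational(1, 293)), 96627), -1) = Pow(Add(Rational(905, 293), 96627), -1) = Pow(Rational(28312616, 293), -1) = Rational(293, 28312616)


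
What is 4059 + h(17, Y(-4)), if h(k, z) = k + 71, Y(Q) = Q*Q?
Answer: 4147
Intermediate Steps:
Y(Q) = Q²
h(k, z) = 71 + k
4059 + h(17, Y(-4)) = 4059 + (71 + 17) = 4059 + 88 = 4147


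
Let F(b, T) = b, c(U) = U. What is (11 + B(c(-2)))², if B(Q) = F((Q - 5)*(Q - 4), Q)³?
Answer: 5490661801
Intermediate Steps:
B(Q) = (-5 + Q)³*(-4 + Q)³ (B(Q) = ((Q - 5)*(Q - 4))³ = ((-5 + Q)*(-4 + Q))³ = (-5 + Q)³*(-4 + Q)³)
(11 + B(c(-2)))² = (11 + (20 + (-2)² - 9*(-2))³)² = (11 + (20 + 4 + 18)³)² = (11 + 42³)² = (11 + 74088)² = 74099² = 5490661801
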